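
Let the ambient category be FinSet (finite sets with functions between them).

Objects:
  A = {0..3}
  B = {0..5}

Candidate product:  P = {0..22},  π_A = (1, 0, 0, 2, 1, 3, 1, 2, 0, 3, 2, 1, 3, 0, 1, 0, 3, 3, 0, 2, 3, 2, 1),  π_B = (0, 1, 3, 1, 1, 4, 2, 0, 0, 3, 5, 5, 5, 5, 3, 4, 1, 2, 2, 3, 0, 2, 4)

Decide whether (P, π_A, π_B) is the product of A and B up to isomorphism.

|A|·|B| = 4·6 = 24;  |P| = 23
  → cardinalities differ; no bijection possible.

Answer: NOT A VALID PRODUCT — |P|=23 ≠ |A|·|B|=24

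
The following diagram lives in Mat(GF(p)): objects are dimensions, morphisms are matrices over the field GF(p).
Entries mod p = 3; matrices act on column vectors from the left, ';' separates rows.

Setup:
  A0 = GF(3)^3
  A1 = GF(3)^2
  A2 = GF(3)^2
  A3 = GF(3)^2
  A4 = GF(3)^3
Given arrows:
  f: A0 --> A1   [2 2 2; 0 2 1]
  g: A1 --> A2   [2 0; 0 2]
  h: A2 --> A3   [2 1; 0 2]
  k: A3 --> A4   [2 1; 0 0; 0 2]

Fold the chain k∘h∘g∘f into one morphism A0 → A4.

Answer: [1 2 0; 0 0 0; 0 1 2]

Work:
  e0=(1,0,0) f-->(2,0) g-->(1,0) h-->(2,0) k-->(1,0,0)
  e1=(0,1,0) f-->(2,2) g-->(1,1) h-->(0,2) k-->(2,0,1)
  e2=(0,0,1) f-->(2,1) g-->(1,2) h-->(1,1) k-->(0,0,2)
⟦path⟧: [1 2 0; 0 0 0; 0 1 2]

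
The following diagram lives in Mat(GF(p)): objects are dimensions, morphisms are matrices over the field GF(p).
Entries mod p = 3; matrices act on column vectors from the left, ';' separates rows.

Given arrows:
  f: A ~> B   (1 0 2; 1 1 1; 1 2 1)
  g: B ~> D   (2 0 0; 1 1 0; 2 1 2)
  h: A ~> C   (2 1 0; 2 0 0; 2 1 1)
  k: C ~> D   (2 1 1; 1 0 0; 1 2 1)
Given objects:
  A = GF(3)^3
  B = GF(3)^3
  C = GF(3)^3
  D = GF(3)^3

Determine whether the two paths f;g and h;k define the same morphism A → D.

Answer: COMMUTES

Work:
Along f;g (path 1):
  e0=⟨1,0,0⟩ f~>⟨1,1,1⟩ g~>⟨2,2,2⟩
  e1=⟨0,1,0⟩ f~>⟨0,1,2⟩ g~>⟨0,1,2⟩
  e2=⟨0,0,1⟩ f~>⟨2,1,1⟩ g~>⟨1,0,1⟩
  ⟦path⟧₁ = (2 0 1; 2 1 0; 2 2 1)
Along h;k (path 2):
  e0=⟨1,0,0⟩ h~>⟨2,2,2⟩ k~>⟨2,2,2⟩
  e1=⟨0,1,0⟩ h~>⟨1,0,1⟩ k~>⟨0,1,2⟩
  e2=⟨0,0,1⟩ h~>⟨0,0,1⟩ k~>⟨1,0,1⟩
  ⟦path⟧₂ = (2 0 1; 2 1 0; 2 2 1)
Equal? equal; square commutes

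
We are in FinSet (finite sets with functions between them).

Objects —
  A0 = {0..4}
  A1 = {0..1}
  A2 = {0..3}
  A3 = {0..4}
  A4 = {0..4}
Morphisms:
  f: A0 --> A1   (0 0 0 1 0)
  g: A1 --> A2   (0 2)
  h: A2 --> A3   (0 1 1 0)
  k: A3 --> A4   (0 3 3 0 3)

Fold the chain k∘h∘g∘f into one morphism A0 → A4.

Answer: (0 0 0 3 0)

Derivation:
  0 f-->0 g-->0 h-->0 k-->0
  1 f-->0 g-->0 h-->0 k-->0
  2 f-->0 g-->0 h-->0 k-->0
  3 f-->1 g-->2 h-->1 k-->3
  4 f-->0 g-->0 h-->0 k-->0
result: (0 0 0 3 0)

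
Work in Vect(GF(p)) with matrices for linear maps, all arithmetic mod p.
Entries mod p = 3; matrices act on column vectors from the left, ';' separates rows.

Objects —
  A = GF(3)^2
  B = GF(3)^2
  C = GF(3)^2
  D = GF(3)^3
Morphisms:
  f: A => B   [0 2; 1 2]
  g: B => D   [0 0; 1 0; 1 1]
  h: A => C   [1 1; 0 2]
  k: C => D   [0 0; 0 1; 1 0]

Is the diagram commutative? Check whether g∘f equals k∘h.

Answer: COMMUTES

Derivation:
Path 1 = f;g:
  e0=⟨1,0⟩ f=>⟨0,1⟩ g=>⟨0,0,1⟩
  e1=⟨0,1⟩ f=>⟨2,2⟩ g=>⟨0,2,1⟩
  ⟦path⟧₁ = [0 0; 0 2; 1 1]
Path 2 = h;k:
  e0=⟨1,0⟩ h=>⟨1,0⟩ k=>⟨0,0,1⟩
  e1=⟨0,1⟩ h=>⟨1,2⟩ k=>⟨0,2,1⟩
  ⟦path⟧₂ = [0 0; 0 2; 1 1]
Equal? same morphism ✓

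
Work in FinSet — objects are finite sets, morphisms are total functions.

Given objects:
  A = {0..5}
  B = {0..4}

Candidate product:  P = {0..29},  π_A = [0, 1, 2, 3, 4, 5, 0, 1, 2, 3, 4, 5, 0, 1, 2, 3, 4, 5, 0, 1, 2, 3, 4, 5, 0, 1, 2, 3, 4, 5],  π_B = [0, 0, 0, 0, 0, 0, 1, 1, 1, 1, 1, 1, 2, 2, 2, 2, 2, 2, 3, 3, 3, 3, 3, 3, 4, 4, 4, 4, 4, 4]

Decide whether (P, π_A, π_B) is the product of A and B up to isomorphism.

Answer: VALID PRODUCT

Work:
|A|·|B| = 6·5 = 30;  |P| = 30
Check the pairing map k ↦ (π_A(k), π_B(k)):
  0 ↦ (0,0)
  1 ↦ (1,0)
  2 ↦ (2,0)
  3 ↦ (3,0)
  4 ↦ (4,0)
  5 ↦ (5,0)
  6 ↦ (0,1)
  7 ↦ (1,1)
  8 ↦ (2,1)
  9 ↦ (3,1)
  10 ↦ (4,1)
  11 ↦ (5,1)
  12 ↦ (0,2)
  13 ↦ (1,2)
  14 ↦ (2,2)
  15 ↦ (3,2)
  16 ↦ (4,2)
  17 ↦ (5,2)
  18 ↦ (0,3)
  19 ↦ (1,3)
  20 ↦ (2,3)
  21 ↦ (3,3)
  22 ↦ (4,3)
  23 ↦ (5,3)
  24 ↦ (0,4)
  25 ↦ (1,4)
  26 ↦ (2,4)
  27 ↦ (3,4)
  28 ↦ (4,4)
  29 ↦ (5,4)
distinct pairs in image: 30 / 30 needed
  → bijection onto A×B; projections well-typed.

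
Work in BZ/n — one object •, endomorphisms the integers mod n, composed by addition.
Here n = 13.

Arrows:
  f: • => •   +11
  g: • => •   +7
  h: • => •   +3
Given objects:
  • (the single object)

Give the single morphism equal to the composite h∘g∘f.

Answer: +8

Work:
  0 +11≡11 +7≡5 +3≡8  (mod 13)
result: +8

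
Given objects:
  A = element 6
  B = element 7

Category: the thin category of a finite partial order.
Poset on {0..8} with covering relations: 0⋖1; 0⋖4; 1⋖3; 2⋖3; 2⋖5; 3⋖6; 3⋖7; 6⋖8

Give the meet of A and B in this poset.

Answer: A∧B = 3

Work:
Common predecessors of 6,7: {0,1,2,3}
  0 ⊑ 3
  1 ⊑ 3
  2 ⊑ 3
  3 ⊑ 3
glb = 3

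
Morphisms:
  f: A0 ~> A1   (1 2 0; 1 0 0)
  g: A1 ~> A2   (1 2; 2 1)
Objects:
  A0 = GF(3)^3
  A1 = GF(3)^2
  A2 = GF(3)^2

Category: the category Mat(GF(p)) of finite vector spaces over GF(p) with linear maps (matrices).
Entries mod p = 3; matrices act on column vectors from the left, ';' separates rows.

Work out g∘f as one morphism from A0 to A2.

Answer: (0 2 0; 0 1 0)

Trace:
  e0=⟨1,0,0⟩ f~>⟨1,1⟩ g~>⟨0,0⟩
  e1=⟨0,1,0⟩ f~>⟨2,0⟩ g~>⟨2,1⟩
  e2=⟨0,0,1⟩ f~>⟨0,0⟩ g~>⟨0,0⟩
⟦path⟧: (0 2 0; 0 1 0)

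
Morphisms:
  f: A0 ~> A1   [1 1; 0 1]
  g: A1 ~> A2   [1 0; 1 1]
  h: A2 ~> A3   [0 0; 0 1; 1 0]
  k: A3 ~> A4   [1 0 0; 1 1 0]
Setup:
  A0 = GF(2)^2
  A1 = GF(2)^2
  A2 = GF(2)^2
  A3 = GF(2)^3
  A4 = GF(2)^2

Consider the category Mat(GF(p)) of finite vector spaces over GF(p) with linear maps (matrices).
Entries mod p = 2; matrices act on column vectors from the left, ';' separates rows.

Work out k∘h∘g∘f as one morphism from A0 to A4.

Answer: [0 0; 1 0]

Derivation:
  e0=⟨1,0⟩ f~>⟨1,0⟩ g~>⟨1,1⟩ h~>⟨0,1,1⟩ k~>⟨0,1⟩
  e1=⟨0,1⟩ f~>⟨1,1⟩ g~>⟨1,0⟩ h~>⟨0,0,1⟩ k~>⟨0,0⟩
composite: [0 0; 1 0]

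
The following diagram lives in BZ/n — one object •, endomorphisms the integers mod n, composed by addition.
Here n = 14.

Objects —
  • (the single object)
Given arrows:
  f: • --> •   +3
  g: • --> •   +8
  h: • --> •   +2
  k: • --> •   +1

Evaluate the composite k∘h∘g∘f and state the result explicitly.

Answer: +0

Derivation:
  0 +3≡3 +8≡11 +2≡13 +1≡0  (mod 14)
composite: +0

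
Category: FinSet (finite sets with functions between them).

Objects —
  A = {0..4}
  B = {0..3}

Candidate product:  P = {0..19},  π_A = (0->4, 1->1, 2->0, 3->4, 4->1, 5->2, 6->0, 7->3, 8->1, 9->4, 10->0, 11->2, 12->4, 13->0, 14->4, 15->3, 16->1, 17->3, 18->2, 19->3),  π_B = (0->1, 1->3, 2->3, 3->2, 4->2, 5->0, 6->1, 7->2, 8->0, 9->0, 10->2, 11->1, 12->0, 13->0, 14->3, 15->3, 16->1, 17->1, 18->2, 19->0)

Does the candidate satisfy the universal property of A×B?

|A|·|B| = 5·4 = 20;  |P| = 20
Check the pairing map k ↦ (π_A(k), π_B(k)):
  0 -> (4,1)
  1 -> (1,3)
  2 -> (0,3)
  3 -> (4,2)
  4 -> (1,2)
  5 -> (2,0)
  6 -> (0,1)
  7 -> (3,2)
  8 -> (1,0)
  9 -> (4,0)
  10 -> (0,2)
  11 -> (2,1)
  12 -> (4,0)  ✗ repeats pair of k=9
  13 -> (0,0)
  14 -> (4,3)
  15 -> (3,3)
  16 -> (1,1)
  17 -> (3,1)
  18 -> (2,2)
  19 -> (3,0)
distinct pairs in image: 19 / 20 needed
  → (4,0) hit at k=9 and k=12

Answer: NOT A VALID PRODUCT — duplicate pair at indices 9,12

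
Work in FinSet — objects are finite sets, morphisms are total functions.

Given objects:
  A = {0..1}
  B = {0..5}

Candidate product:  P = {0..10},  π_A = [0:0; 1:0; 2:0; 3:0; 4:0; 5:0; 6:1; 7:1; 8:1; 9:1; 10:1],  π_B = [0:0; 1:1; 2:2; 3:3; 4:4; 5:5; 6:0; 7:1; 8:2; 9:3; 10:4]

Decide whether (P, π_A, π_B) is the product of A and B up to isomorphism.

|A|·|B| = 2·6 = 12;  |P| = 11
  → cardinalities differ; no bijection possible.

Answer: NOT A VALID PRODUCT — |P|=11 ≠ |A|·|B|=12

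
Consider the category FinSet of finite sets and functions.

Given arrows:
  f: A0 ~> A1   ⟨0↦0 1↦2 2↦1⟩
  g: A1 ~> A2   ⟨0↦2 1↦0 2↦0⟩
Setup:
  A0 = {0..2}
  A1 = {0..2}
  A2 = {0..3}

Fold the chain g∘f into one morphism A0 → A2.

  0 f~>0 g~>2
  1 f~>2 g~>0
  2 f~>1 g~>0
composite: ⟨0↦2 1↦0 2↦0⟩

Answer: ⟨0↦2 1↦0 2↦0⟩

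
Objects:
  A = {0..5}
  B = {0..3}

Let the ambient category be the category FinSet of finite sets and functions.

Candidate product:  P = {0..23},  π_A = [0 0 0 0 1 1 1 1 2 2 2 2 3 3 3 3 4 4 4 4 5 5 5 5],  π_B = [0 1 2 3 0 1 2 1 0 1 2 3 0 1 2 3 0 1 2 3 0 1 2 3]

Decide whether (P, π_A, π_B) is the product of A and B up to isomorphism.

Answer: NOT A VALID PRODUCT — duplicate pair at indices 5,7

Trace:
|A|·|B| = 6·4 = 24;  |P| = 24
Check the pairing map k ↦ (π_A(k), π_B(k)):
  0 ↦ (0,0)
  1 ↦ (0,1)
  2 ↦ (0,2)
  3 ↦ (0,3)
  4 ↦ (1,0)
  5 ↦ (1,1)
  6 ↦ (1,2)
  7 ↦ (1,1)  ✗ repeats pair of k=5
  8 ↦ (2,0)
  9 ↦ (2,1)
  10 ↦ (2,2)
  11 ↦ (2,3)
  12 ↦ (3,0)
  13 ↦ (3,1)
  14 ↦ (3,2)
  15 ↦ (3,3)
  16 ↦ (4,0)
  17 ↦ (4,1)
  18 ↦ (4,2)
  19 ↦ (4,3)
  20 ↦ (5,0)
  21 ↦ (5,1)
  22 ↦ (5,2)
  23 ↦ (5,3)
distinct pairs in image: 23 / 24 needed
  → (1,1) hit at k=5 and k=7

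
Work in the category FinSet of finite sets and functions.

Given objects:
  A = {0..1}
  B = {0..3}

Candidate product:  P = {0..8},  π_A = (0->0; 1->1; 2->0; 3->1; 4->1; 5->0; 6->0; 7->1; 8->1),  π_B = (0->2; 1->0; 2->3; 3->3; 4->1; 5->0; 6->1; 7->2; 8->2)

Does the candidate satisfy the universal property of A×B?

Answer: NOT A VALID PRODUCT — |P|=9 ≠ |A|·|B|=8

Derivation:
|A|·|B| = 2·4 = 8;  |P| = 9
  → cardinalities differ; no bijection possible.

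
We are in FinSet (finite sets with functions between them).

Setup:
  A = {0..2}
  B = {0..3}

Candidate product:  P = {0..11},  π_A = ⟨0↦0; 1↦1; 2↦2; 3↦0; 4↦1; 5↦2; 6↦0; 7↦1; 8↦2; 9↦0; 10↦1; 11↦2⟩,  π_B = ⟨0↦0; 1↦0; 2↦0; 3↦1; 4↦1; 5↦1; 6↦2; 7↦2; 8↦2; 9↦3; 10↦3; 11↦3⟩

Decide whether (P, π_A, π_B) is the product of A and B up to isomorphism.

Answer: VALID PRODUCT

Work:
|A|·|B| = 3·4 = 12;  |P| = 12
Check the pairing map k ↦ (π_A(k), π_B(k)):
  0 ↦ (0,0)
  1 ↦ (1,0)
  2 ↦ (2,0)
  3 ↦ (0,1)
  4 ↦ (1,1)
  5 ↦ (2,1)
  6 ↦ (0,2)
  7 ↦ (1,2)
  8 ↦ (2,2)
  9 ↦ (0,3)
  10 ↦ (1,3)
  11 ↦ (2,3)
distinct pairs in image: 12 / 12 needed
  → bijection onto A×B; projections well-typed.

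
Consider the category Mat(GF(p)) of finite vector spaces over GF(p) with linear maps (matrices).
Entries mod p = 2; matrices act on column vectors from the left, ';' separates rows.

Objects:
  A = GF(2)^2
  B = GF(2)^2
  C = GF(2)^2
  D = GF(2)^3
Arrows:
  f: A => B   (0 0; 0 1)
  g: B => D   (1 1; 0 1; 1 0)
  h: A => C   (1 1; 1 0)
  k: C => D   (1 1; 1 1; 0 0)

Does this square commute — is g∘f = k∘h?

Path 1 = f;g:
  e0=[1,0] f=>[0,0] g=>[0,0,0]
  e1=[0,1] f=>[0,1] g=>[1,1,0]
  composite₁ = (0 1; 0 1; 0 0)
Path 2 = h;k:
  e0=[1,0] h=>[1,1] k=>[0,0,0]
  e1=[0,1] h=>[1,0] k=>[1,1,0]
  composite₂ = (0 1; 0 1; 0 0)
Equal? equal; square commutes

Answer: COMMUTES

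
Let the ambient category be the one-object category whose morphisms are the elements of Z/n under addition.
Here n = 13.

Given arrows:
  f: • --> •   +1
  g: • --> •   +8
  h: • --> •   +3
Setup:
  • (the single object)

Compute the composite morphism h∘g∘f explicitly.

Answer: +12

Trace:
  0 +1≡1 +8≡9 +3≡12  (mod 13)
⟦path⟧: +12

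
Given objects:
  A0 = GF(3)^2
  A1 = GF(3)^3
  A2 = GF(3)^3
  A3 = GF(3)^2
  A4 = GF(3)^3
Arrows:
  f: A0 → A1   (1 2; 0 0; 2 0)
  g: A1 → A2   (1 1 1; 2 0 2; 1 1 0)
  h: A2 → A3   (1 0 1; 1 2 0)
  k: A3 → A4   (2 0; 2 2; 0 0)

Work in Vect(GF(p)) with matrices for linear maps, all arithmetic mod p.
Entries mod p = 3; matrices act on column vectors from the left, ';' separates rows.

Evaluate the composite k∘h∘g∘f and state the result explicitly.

  e0=(1,0) f→(1,0,2) g→(0,0,1) h→(1,0) k→(2,2,0)
  e1=(0,1) f→(2,0,0) g→(2,1,2) h→(1,1) k→(2,1,0)
result: (2 2; 2 1; 0 0)

Answer: (2 2; 2 1; 0 0)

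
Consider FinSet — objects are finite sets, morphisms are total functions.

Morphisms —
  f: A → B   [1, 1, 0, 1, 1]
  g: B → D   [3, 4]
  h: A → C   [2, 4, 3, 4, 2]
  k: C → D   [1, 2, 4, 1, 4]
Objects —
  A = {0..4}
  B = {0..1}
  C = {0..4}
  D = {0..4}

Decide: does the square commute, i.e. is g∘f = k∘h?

1) trace f;g:
  0 f→1 g→4
  1 f→1 g→4
  2 f→0 g→3
  3 f→1 g→4
  4 f→1 g→4
  ⟦path⟧₁ = [4, 4, 3, 4, 4]
2) trace h;k:
  0 h→2 k→4
  1 h→4 k→4
  2 h→3 k→1
  3 h→4 k→4
  4 h→2 k→4
  ⟦path⟧₂ = [4, 4, 1, 4, 4]
Equal? distinct morphisms ✗

Answer: DOES NOT COMMUTE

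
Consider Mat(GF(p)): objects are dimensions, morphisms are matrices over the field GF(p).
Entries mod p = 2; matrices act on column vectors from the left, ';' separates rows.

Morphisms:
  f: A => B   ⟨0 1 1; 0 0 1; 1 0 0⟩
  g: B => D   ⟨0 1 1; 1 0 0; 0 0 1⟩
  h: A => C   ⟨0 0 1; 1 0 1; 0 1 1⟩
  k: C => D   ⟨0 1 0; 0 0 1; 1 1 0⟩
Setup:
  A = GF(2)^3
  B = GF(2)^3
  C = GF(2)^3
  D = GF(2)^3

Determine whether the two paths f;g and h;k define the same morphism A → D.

Along f;g (path 1):
  e0=⟨1,0,0⟩ f=>⟨0,0,1⟩ g=>⟨1,0,1⟩
  e1=⟨0,1,0⟩ f=>⟨1,0,0⟩ g=>⟨0,1,0⟩
  e2=⟨0,0,1⟩ f=>⟨1,1,0⟩ g=>⟨1,1,0⟩
  result₁ = ⟨1 0 1; 0 1 1; 1 0 0⟩
Along h;k (path 2):
  e0=⟨1,0,0⟩ h=>⟨0,1,0⟩ k=>⟨1,0,1⟩
  e1=⟨0,1,0⟩ h=>⟨0,0,1⟩ k=>⟨0,1,0⟩
  e2=⟨0,0,1⟩ h=>⟨1,1,1⟩ k=>⟨1,1,0⟩
  result₂ = ⟨1 0 1; 0 1 1; 1 0 0⟩
Equal? same morphism ✓

Answer: COMMUTES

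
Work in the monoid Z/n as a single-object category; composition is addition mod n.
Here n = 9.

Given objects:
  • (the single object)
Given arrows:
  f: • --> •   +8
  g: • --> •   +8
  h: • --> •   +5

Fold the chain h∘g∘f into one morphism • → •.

  0 +8≡8 +8≡7 +5≡3  (mod 9)
result: +3

Answer: +3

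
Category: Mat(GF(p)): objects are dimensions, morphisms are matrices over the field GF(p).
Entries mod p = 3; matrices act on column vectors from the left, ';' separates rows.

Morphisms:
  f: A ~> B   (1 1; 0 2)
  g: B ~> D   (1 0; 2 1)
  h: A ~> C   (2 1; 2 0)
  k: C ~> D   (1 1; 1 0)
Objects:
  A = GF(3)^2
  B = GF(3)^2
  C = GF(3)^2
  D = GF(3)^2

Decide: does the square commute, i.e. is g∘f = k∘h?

Path 1 = f;g:
  e0=(1,0) f~>(1,0) g~>(1,2)
  e1=(0,1) f~>(1,2) g~>(1,1)
  ⟦path⟧₁ = (1 1; 2 1)
Path 2 = h;k:
  e0=(1,0) h~>(2,2) k~>(1,2)
  e1=(0,1) h~>(1,0) k~>(1,1)
  ⟦path⟧₂ = (1 1; 2 1)
Equal? YES — commutes

Answer: COMMUTES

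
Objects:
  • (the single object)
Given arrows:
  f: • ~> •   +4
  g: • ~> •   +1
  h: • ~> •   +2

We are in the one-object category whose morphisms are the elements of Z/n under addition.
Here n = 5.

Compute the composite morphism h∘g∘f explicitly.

  0 +4≡4 +1≡0 +2≡2  (mod 5)
result: +2

Answer: +2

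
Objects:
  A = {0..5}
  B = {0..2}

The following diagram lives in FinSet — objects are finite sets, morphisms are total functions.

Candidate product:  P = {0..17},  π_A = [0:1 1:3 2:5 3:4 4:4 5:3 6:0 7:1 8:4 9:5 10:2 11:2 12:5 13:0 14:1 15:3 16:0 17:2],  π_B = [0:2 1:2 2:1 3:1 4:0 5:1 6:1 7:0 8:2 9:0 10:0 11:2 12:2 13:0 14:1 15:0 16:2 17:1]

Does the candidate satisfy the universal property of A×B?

Answer: VALID PRODUCT

Work:
|A|·|B| = 6·3 = 18;  |P| = 18
Check the pairing map k ↦ (π_A(k), π_B(k)):
  0 : (1,2)
  1 : (3,2)
  2 : (5,1)
  3 : (4,1)
  4 : (4,0)
  5 : (3,1)
  6 : (0,1)
  7 : (1,0)
  8 : (4,2)
  9 : (5,0)
  10 : (2,0)
  11 : (2,2)
  12 : (5,2)
  13 : (0,0)
  14 : (1,1)
  15 : (3,0)
  16 : (0,2)
  17 : (2,1)
distinct pairs in image: 18 / 18 needed
  → bijection onto A×B; projections well-typed.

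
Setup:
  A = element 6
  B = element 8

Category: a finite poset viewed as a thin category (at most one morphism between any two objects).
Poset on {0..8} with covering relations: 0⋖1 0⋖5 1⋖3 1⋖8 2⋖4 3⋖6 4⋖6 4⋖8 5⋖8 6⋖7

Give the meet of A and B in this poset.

Answer: NO MEET EXISTS

Work:
Lower bounds of A=6 and B=8: {0,1,2,4}
  maximal lower bounds 1 and 4 are incomparable: neither 1≤4 nor 4≤1
→ no greatest lower bound exists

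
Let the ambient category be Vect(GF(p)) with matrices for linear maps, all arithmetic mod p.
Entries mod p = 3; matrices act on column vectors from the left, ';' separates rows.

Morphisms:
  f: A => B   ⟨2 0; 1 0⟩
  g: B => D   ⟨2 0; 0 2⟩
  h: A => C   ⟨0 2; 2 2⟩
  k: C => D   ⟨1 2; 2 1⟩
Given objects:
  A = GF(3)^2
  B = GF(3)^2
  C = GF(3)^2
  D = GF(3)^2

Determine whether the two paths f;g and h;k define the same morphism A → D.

Answer: COMMUTES

Trace:
1) trace f;g:
  e0=⟨1,0⟩ f=>⟨2,1⟩ g=>⟨1,2⟩
  e1=⟨0,1⟩ f=>⟨0,0⟩ g=>⟨0,0⟩
  result₁ = ⟨1 0; 2 0⟩
2) trace h;k:
  e0=⟨1,0⟩ h=>⟨0,2⟩ k=>⟨1,2⟩
  e1=⟨0,1⟩ h=>⟨2,2⟩ k=>⟨0,0⟩
  result₂ = ⟨1 0; 2 0⟩
Equal? equal; square commutes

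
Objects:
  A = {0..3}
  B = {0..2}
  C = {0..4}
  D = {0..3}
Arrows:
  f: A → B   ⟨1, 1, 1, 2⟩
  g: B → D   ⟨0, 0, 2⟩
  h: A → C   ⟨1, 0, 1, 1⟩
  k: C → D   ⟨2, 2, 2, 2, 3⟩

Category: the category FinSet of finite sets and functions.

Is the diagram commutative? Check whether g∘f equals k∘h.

Path 1 = f;g:
  0 f→1 g→0
  1 f→1 g→0
  2 f→1 g→0
  3 f→2 g→2
  composite₁ = ⟨0, 0, 0, 2⟩
Path 2 = h;k:
  0 h→1 k→2
  1 h→0 k→2
  2 h→1 k→2
  3 h→1 k→2
  composite₂ = ⟨2, 2, 2, 2⟩
Equal? NO — does not commute

Answer: DOES NOT COMMUTE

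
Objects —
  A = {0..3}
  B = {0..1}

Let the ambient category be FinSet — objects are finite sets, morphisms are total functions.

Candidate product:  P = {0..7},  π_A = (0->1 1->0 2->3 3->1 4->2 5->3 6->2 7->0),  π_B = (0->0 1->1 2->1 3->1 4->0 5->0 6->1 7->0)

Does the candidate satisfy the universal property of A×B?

|A|·|B| = 4·2 = 8;  |P| = 8
Check the pairing map k ↦ (π_A(k), π_B(k)):
  0 -> (1,0)
  1 -> (0,1)
  2 -> (3,1)
  3 -> (1,1)
  4 -> (2,0)
  5 -> (3,0)
  6 -> (2,1)
  7 -> (0,0)
distinct pairs in image: 8 / 8 needed
  → bijection onto A×B; projections well-typed.

Answer: VALID PRODUCT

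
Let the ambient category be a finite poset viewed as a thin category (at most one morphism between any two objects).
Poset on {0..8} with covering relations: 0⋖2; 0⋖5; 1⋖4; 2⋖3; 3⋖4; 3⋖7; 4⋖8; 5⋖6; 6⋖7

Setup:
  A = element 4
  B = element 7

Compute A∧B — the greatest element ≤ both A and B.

Answer: A∧B = 3

Trace:
Common predecessors of 4,7: {0,2,3}
  0 <= 3
  2 <= 3
  3 <= 3
glb = 3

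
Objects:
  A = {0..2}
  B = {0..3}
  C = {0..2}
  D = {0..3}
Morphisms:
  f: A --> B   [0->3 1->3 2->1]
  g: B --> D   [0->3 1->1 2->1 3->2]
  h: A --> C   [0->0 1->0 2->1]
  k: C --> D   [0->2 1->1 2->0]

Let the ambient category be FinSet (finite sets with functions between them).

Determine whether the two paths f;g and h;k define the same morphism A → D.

Answer: COMMUTES

Trace:
Path 1 = f;g:
  0 f-->3 g-->2
  1 f-->3 g-->2
  2 f-->1 g-->1
  ⟦path⟧₁ = [0->2 1->2 2->1]
Path 2 = h;k:
  0 h-->0 k-->2
  1 h-->0 k-->2
  2 h-->1 k-->1
  ⟦path⟧₂ = [0->2 1->2 2->1]
Equal? YES — commutes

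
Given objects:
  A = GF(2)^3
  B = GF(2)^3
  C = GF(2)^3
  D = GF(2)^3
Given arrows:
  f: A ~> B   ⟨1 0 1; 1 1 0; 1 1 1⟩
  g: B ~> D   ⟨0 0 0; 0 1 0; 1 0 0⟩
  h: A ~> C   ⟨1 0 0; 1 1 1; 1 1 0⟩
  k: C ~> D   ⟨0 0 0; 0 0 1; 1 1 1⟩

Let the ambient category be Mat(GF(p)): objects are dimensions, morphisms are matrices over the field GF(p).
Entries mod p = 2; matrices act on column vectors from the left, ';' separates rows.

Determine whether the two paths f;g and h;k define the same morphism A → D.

Path 1 = f;g:
  e0=⟨1,0,0⟩ f~>⟨1,1,1⟩ g~>⟨0,1,1⟩
  e1=⟨0,1,0⟩ f~>⟨0,1,1⟩ g~>⟨0,1,0⟩
  e2=⟨0,0,1⟩ f~>⟨1,0,1⟩ g~>⟨0,0,1⟩
  ⟦path⟧₁ = ⟨0 0 0; 1 1 0; 1 0 1⟩
Path 2 = h;k:
  e0=⟨1,0,0⟩ h~>⟨1,1,1⟩ k~>⟨0,1,1⟩
  e1=⟨0,1,0⟩ h~>⟨0,1,1⟩ k~>⟨0,1,0⟩
  e2=⟨0,0,1⟩ h~>⟨0,1,0⟩ k~>⟨0,0,1⟩
  ⟦path⟧₂ = ⟨0 0 0; 1 1 0; 1 0 1⟩
Equal? same morphism ✓

Answer: COMMUTES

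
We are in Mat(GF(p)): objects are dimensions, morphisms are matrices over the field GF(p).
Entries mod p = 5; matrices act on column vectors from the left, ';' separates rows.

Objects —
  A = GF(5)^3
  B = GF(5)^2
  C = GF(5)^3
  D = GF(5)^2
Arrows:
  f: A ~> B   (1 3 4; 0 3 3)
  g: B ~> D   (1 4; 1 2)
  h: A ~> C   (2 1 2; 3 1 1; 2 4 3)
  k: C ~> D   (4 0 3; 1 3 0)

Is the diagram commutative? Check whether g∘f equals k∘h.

Answer: DOES NOT COMMUTE

Derivation:
Path 1 = f;g:
  e0=[1,0,0] f~>[1,0] g~>[1,1]
  e1=[0,1,0] f~>[3,3] g~>[0,4]
  e2=[0,0,1] f~>[4,3] g~>[1,0]
  composite₁ = (1 0 1; 1 4 0)
Path 2 = h;k:
  e0=[1,0,0] h~>[2,3,2] k~>[4,1]
  e1=[0,1,0] h~>[1,1,4] k~>[1,4]
  e2=[0,0,1] h~>[2,1,3] k~>[2,0]
  composite₂ = (4 1 2; 1 4 0)
Equal? NO — does not commute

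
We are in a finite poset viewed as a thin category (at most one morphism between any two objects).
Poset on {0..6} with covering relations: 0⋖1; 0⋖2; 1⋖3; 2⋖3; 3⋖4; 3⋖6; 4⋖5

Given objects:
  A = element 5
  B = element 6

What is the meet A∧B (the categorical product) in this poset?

Lower bounds of A=5 and B=6: {0,1,2,3}
  0 <= 3
  1 <= 3
  2 <= 3
  3 <= 3
glb = 3

Answer: A∧B = 3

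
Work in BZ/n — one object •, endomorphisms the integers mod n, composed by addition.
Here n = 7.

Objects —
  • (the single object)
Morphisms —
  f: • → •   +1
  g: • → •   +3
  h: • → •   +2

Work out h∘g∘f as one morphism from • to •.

Answer: +6

Trace:
  0 +1≡1 +3≡4 +2≡6  (mod 7)
⟦path⟧: +6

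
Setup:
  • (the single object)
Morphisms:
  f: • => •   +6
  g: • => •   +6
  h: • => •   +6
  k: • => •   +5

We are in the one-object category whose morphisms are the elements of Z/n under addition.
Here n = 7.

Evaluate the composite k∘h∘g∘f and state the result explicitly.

  0 +6≡6 +6≡5 +6≡4 +5≡2  (mod 7)
⟦path⟧: +2

Answer: +2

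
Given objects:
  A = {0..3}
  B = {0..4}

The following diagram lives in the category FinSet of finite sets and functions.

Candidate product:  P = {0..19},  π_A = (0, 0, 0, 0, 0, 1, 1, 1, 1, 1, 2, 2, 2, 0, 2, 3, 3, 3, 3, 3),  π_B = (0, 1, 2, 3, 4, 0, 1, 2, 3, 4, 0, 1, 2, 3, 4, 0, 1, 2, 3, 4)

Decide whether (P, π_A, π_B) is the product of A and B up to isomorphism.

Answer: NOT A VALID PRODUCT — duplicate pair at indices 3,13

Trace:
|A|·|B| = 4·5 = 20;  |P| = 20
Check the pairing map k ↦ (π_A(k), π_B(k)):
  0 : (0,0)
  1 : (0,1)
  2 : (0,2)
  3 : (0,3)
  4 : (0,4)
  5 : (1,0)
  6 : (1,1)
  7 : (1,2)
  8 : (1,3)
  9 : (1,4)
  10 : (2,0)
  11 : (2,1)
  12 : (2,2)
  13 : (0,3)  ✗ repeats pair of k=3
  14 : (2,4)
  15 : (3,0)
  16 : (3,1)
  17 : (3,2)
  18 : (3,3)
  19 : (3,4)
distinct pairs in image: 19 / 20 needed
  → (0,3) hit at k=3 and k=13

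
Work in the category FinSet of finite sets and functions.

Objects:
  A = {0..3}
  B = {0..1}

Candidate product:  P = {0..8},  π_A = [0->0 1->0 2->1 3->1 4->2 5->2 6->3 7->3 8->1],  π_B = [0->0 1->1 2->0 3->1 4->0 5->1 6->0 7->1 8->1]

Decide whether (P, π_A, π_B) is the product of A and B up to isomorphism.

Answer: NOT A VALID PRODUCT — |P|=9 ≠ |A|·|B|=8

Trace:
|A|·|B| = 4·2 = 8;  |P| = 9
  → cardinalities differ; no bijection possible.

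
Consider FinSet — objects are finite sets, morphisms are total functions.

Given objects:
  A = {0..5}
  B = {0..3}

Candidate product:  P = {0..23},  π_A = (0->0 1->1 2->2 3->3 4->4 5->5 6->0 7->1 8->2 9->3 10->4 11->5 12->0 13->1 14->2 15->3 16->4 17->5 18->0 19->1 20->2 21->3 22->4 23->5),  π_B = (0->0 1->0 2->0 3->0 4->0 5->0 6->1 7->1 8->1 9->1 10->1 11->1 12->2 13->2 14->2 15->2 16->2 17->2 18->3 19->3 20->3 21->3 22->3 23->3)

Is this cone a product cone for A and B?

|A|·|B| = 6·4 = 24;  |P| = 24
Check the pairing map k ↦ (π_A(k), π_B(k)):
  0 -> (0,0)
  1 -> (1,0)
  2 -> (2,0)
  3 -> (3,0)
  4 -> (4,0)
  5 -> (5,0)
  6 -> (0,1)
  7 -> (1,1)
  8 -> (2,1)
  9 -> (3,1)
  10 -> (4,1)
  11 -> (5,1)
  12 -> (0,2)
  13 -> (1,2)
  14 -> (2,2)
  15 -> (3,2)
  16 -> (4,2)
  17 -> (5,2)
  18 -> (0,3)
  19 -> (1,3)
  20 -> (2,3)
  21 -> (3,3)
  22 -> (4,3)
  23 -> (5,3)
distinct pairs in image: 24 / 24 needed
  → bijection onto A×B; projections well-typed.

Answer: VALID PRODUCT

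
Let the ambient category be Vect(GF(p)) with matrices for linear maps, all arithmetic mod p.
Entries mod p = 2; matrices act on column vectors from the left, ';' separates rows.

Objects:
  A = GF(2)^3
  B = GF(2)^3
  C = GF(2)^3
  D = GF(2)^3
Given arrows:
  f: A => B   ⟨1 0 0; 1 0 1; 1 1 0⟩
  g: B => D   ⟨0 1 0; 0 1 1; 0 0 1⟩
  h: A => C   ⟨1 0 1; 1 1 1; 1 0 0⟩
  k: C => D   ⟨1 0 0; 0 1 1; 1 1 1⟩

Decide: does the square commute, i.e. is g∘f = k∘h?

Path 1 = f;g:
  e0=[1,0,0] f=>[1,1,1] g=>[1,0,1]
  e1=[0,1,0] f=>[0,0,1] g=>[0,1,1]
  e2=[0,0,1] f=>[0,1,0] g=>[1,1,0]
  ⟦path⟧₁ = ⟨1 0 1; 0 1 1; 1 1 0⟩
Path 2 = h;k:
  e0=[1,0,0] h=>[1,1,1] k=>[1,0,1]
  e1=[0,1,0] h=>[0,1,0] k=>[0,1,1]
  e2=[0,0,1] h=>[1,1,0] k=>[1,1,0]
  ⟦path⟧₂ = ⟨1 0 1; 0 1 1; 1 1 0⟩
Equal? YES — commutes

Answer: COMMUTES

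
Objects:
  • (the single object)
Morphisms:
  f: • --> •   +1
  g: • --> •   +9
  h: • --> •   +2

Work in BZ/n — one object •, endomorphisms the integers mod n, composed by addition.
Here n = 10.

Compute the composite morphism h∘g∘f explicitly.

Answer: +2

Work:
  0 +1≡1 +9≡0 +2≡2  (mod 10)
⟦path⟧: +2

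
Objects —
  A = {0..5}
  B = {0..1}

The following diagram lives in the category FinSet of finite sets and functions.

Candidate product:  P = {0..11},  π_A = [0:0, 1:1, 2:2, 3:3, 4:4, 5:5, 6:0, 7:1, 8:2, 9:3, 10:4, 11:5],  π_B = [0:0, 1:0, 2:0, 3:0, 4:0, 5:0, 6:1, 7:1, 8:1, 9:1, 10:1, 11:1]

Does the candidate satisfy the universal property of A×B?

|A|·|B| = 6·2 = 12;  |P| = 12
Check the pairing map k ↦ (π_A(k), π_B(k)):
  0 : (0,0)
  1 : (1,0)
  2 : (2,0)
  3 : (3,0)
  4 : (4,0)
  5 : (5,0)
  6 : (0,1)
  7 : (1,1)
  8 : (2,1)
  9 : (3,1)
  10 : (4,1)
  11 : (5,1)
distinct pairs in image: 12 / 12 needed
  → bijection onto A×B; projections well-typed.

Answer: VALID PRODUCT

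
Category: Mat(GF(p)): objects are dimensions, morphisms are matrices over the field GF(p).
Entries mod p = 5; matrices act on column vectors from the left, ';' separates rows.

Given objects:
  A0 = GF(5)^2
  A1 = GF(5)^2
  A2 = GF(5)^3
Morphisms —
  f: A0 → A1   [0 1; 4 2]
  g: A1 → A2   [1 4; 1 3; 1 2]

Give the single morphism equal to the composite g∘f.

Answer: [1 4; 2 2; 3 0]

Work:
  e0=[1,0] f→[0,4] g→[1,2,3]
  e1=[0,1] f→[1,2] g→[4,2,0]
⟦path⟧: [1 4; 2 2; 3 0]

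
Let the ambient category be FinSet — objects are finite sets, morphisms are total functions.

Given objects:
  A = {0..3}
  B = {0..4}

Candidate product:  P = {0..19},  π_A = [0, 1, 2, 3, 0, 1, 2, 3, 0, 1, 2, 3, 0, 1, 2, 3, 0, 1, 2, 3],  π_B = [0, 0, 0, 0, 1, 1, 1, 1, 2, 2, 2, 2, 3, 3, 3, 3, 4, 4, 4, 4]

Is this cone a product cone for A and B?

|A|·|B| = 4·5 = 20;  |P| = 20
Check the pairing map k ↦ (π_A(k), π_B(k)):
  0 : (0,0)
  1 : (1,0)
  2 : (2,0)
  3 : (3,0)
  4 : (0,1)
  5 : (1,1)
  6 : (2,1)
  7 : (3,1)
  8 : (0,2)
  9 : (1,2)
  10 : (2,2)
  11 : (3,2)
  12 : (0,3)
  13 : (1,3)
  14 : (2,3)
  15 : (3,3)
  16 : (0,4)
  17 : (1,4)
  18 : (2,4)
  19 : (3,4)
distinct pairs in image: 20 / 20 needed
  → bijection onto A×B; projections well-typed.

Answer: VALID PRODUCT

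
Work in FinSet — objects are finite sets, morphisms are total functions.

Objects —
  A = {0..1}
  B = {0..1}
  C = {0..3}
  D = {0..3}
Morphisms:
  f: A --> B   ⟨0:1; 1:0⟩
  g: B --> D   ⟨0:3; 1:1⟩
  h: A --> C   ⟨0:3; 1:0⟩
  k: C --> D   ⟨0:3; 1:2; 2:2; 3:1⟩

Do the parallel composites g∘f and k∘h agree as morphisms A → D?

Path 1 = f;g:
  0 f-->1 g-->1
  1 f-->0 g-->3
  result₁ = ⟨0:1; 1:3⟩
Path 2 = h;k:
  0 h-->3 k-->1
  1 h-->0 k-->3
  result₂ = ⟨0:1; 1:3⟩
Equal? YES — commutes

Answer: COMMUTES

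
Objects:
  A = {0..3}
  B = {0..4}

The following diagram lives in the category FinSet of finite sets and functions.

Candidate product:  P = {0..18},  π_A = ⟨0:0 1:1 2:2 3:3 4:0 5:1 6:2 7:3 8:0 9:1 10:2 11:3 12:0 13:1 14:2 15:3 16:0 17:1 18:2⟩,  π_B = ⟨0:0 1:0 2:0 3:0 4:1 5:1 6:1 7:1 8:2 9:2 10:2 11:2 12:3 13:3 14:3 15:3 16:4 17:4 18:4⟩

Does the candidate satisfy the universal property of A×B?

|A|·|B| = 4·5 = 20;  |P| = 19
  → cardinalities differ; no bijection possible.

Answer: NOT A VALID PRODUCT — |P|=19 ≠ |A|·|B|=20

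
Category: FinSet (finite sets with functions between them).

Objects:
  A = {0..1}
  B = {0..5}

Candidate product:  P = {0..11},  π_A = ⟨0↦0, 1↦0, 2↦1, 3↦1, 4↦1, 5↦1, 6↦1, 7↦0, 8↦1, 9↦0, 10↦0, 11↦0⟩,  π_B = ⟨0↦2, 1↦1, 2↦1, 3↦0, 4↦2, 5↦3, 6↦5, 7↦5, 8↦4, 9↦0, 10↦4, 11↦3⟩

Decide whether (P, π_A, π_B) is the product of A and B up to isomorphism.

Answer: VALID PRODUCT

Derivation:
|A|·|B| = 2·6 = 12;  |P| = 12
Check the pairing map k ↦ (π_A(k), π_B(k)):
  0 ↦ (0,2)
  1 ↦ (0,1)
  2 ↦ (1,1)
  3 ↦ (1,0)
  4 ↦ (1,2)
  5 ↦ (1,3)
  6 ↦ (1,5)
  7 ↦ (0,5)
  8 ↦ (1,4)
  9 ↦ (0,0)
  10 ↦ (0,4)
  11 ↦ (0,3)
distinct pairs in image: 12 / 12 needed
  → bijection onto A×B; projections well-typed.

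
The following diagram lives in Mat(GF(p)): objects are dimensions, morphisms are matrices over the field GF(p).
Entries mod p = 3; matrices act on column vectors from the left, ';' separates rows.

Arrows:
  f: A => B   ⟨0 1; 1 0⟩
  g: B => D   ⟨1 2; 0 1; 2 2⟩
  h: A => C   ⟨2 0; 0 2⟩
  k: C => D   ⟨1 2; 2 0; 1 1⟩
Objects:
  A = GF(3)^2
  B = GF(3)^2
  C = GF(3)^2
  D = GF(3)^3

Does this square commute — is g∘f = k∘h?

Answer: COMMUTES

Trace:
Along f;g (path 1):
  e0=(1,0) f=>(0,1) g=>(2,1,2)
  e1=(0,1) f=>(1,0) g=>(1,0,2)
  composite₁ = ⟨2 1; 1 0; 2 2⟩
Along h;k (path 2):
  e0=(1,0) h=>(2,0) k=>(2,1,2)
  e1=(0,1) h=>(0,2) k=>(1,0,2)
  composite₂ = ⟨2 1; 1 0; 2 2⟩
Equal? YES — commutes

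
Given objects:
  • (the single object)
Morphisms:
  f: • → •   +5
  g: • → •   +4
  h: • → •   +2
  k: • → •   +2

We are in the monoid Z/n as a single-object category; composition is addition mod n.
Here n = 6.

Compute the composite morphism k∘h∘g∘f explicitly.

Answer: +1

Derivation:
  0 +5≡5 +4≡3 +2≡5 +2≡1  (mod 6)
⟦path⟧: +1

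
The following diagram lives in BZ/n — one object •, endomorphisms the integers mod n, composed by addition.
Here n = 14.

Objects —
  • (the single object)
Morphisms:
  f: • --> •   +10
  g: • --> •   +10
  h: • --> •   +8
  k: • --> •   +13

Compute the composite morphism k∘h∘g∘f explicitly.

Answer: +13

Derivation:
  0 +10≡10 +10≡6 +8≡0 +13≡13  (mod 14)
⟦path⟧: +13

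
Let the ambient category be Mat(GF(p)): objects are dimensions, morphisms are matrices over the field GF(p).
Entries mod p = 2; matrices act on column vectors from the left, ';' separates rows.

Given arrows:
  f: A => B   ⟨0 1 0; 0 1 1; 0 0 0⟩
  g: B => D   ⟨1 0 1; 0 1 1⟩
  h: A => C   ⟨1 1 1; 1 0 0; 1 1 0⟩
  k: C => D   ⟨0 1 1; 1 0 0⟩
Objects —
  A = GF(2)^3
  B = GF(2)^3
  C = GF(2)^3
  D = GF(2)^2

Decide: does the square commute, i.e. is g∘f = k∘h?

Along f;g (path 1):
  e0=(1,0,0) f=>(0,0,0) g=>(0,0)
  e1=(0,1,0) f=>(1,1,0) g=>(1,1)
  e2=(0,0,1) f=>(0,1,0) g=>(0,1)
  composite₁ = ⟨0 1 0; 0 1 1⟩
Along h;k (path 2):
  e0=(1,0,0) h=>(1,1,1) k=>(0,1)
  e1=(0,1,0) h=>(1,0,1) k=>(1,1)
  e2=(0,0,1) h=>(1,0,0) k=>(0,1)
  composite₂ = ⟨0 1 0; 1 1 1⟩
Equal? distinct morphisms ✗

Answer: DOES NOT COMMUTE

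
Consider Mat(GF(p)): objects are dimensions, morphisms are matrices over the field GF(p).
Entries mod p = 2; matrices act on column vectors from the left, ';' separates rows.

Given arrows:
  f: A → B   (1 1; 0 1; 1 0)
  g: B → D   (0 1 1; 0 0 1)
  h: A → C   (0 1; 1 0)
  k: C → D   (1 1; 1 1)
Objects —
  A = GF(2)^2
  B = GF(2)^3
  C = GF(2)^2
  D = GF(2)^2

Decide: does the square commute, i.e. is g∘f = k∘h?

1) trace f;g:
  e0=(1,0) f→(1,0,1) g→(1,1)
  e1=(0,1) f→(1,1,0) g→(1,0)
  composite₁ = (1 1; 1 0)
2) trace h;k:
  e0=(1,0) h→(0,1) k→(1,1)
  e1=(0,1) h→(1,0) k→(1,1)
  composite₂ = (1 1; 1 1)
Equal? distinct morphisms ✗

Answer: DOES NOT COMMUTE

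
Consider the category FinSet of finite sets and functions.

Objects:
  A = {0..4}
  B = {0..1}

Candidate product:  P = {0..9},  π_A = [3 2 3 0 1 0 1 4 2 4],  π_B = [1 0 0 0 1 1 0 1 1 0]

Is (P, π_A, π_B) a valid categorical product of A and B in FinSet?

|A|·|B| = 5·2 = 10;  |P| = 10
Check the pairing map k ↦ (π_A(k), π_B(k)):
  0 -> (3,1)
  1 -> (2,0)
  2 -> (3,0)
  3 -> (0,0)
  4 -> (1,1)
  5 -> (0,1)
  6 -> (1,0)
  7 -> (4,1)
  8 -> (2,1)
  9 -> (4,0)
distinct pairs in image: 10 / 10 needed
  → bijection onto A×B; projections well-typed.

Answer: VALID PRODUCT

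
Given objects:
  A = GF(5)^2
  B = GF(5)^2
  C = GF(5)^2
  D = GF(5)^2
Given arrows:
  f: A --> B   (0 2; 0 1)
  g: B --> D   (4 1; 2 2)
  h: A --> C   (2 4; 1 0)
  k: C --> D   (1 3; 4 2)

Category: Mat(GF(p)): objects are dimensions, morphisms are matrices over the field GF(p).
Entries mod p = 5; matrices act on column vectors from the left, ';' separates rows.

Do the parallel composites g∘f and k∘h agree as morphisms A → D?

Answer: COMMUTES

Trace:
1) trace f;g:
  e0=(1,0) f-->(0,0) g-->(0,0)
  e1=(0,1) f-->(2,1) g-->(4,1)
  ⟦path⟧₁ = (0 4; 0 1)
2) trace h;k:
  e0=(1,0) h-->(2,1) k-->(0,0)
  e1=(0,1) h-->(4,0) k-->(4,1)
  ⟦path⟧₂ = (0 4; 0 1)
Equal? YES — commutes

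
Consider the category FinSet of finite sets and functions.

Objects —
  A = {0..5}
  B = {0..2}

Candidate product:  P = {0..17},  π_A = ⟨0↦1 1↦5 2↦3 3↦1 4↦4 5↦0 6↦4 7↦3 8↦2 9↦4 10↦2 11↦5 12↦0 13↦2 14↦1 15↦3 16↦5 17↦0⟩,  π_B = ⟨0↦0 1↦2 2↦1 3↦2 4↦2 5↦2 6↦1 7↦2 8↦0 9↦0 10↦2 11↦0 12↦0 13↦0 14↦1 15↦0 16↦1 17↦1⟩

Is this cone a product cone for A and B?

Answer: NOT A VALID PRODUCT — duplicate pair at indices 8,13

Derivation:
|A|·|B| = 6·3 = 18;  |P| = 18
Check the pairing map k ↦ (π_A(k), π_B(k)):
  0 ↦ (1,0)
  1 ↦ (5,2)
  2 ↦ (3,1)
  3 ↦ (1,2)
  4 ↦ (4,2)
  5 ↦ (0,2)
  6 ↦ (4,1)
  7 ↦ (3,2)
  8 ↦ (2,0)
  9 ↦ (4,0)
  10 ↦ (2,2)
  11 ↦ (5,0)
  12 ↦ (0,0)
  13 ↦ (2,0)  ✗ repeats pair of k=8
  14 ↦ (1,1)
  15 ↦ (3,0)
  16 ↦ (5,1)
  17 ↦ (0,1)
distinct pairs in image: 17 / 18 needed
  → (2,0) hit at k=8 and k=13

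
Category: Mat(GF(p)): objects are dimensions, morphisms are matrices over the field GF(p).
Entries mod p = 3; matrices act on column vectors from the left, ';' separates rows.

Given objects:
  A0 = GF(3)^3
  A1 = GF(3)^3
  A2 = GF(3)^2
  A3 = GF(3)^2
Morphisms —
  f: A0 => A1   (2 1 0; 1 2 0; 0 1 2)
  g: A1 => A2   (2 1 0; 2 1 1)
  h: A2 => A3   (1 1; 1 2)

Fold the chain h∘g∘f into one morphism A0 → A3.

  e0=[1,0,0] f=>[2,1,0] g=>[2,2] h=>[1,0]
  e1=[0,1,0] f=>[1,2,1] g=>[1,2] h=>[0,2]
  e2=[0,0,1] f=>[0,0,2] g=>[0,2] h=>[2,1]
⟦path⟧: (1 0 2; 0 2 1)

Answer: (1 0 2; 0 2 1)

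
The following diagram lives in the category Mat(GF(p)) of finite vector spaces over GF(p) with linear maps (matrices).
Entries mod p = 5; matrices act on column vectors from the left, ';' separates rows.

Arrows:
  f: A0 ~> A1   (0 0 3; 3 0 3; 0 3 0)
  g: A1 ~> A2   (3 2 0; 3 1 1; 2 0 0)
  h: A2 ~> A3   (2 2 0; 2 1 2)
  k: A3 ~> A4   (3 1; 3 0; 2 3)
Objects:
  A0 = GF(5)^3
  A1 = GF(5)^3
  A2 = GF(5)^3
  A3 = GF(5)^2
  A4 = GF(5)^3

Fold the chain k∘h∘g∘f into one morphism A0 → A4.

  e0=[1,0,0] f~>[0,3,0] g~>[1,3,0] h~>[3,0] k~>[4,4,1]
  e1=[0,1,0] f~>[0,0,3] g~>[0,3,0] h~>[1,3] k~>[1,3,1]
  e2=[0,0,1] f~>[3,3,0] g~>[0,2,1] h~>[4,4] k~>[1,2,0]
result: (4 1 1; 4 3 2; 1 1 0)

Answer: (4 1 1; 4 3 2; 1 1 0)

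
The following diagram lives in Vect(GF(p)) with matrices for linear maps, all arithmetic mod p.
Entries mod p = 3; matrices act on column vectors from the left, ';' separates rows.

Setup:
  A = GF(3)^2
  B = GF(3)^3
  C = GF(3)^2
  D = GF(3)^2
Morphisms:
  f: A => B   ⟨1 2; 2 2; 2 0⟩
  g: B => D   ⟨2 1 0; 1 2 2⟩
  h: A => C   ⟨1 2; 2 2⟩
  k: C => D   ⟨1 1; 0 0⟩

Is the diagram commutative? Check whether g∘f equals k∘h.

Along f;g (path 1):
  e0=[1,0] f=>[1,2,2] g=>[1,0]
  e1=[0,1] f=>[2,2,0] g=>[0,0]
  result₁ = ⟨1 0; 0 0⟩
Along h;k (path 2):
  e0=[1,0] h=>[1,2] k=>[0,0]
  e1=[0,1] h=>[2,2] k=>[1,0]
  result₂ = ⟨0 1; 0 0⟩
Equal? NO — does not commute

Answer: DOES NOT COMMUTE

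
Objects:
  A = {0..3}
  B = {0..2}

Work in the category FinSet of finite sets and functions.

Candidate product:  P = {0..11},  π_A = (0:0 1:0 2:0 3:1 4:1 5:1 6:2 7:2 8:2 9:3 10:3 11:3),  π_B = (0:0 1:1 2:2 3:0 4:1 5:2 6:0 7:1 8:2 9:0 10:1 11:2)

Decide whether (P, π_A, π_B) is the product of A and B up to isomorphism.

Answer: VALID PRODUCT

Derivation:
|A|·|B| = 4·3 = 12;  |P| = 12
Check the pairing map k ↦ (π_A(k), π_B(k)):
  0 : (0,0)
  1 : (0,1)
  2 : (0,2)
  3 : (1,0)
  4 : (1,1)
  5 : (1,2)
  6 : (2,0)
  7 : (2,1)
  8 : (2,2)
  9 : (3,0)
  10 : (3,1)
  11 : (3,2)
distinct pairs in image: 12 / 12 needed
  → bijection onto A×B; projections well-typed.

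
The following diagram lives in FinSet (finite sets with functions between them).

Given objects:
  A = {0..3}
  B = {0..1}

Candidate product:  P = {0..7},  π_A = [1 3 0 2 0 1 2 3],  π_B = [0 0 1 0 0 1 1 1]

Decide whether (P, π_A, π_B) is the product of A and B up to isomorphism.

|A|·|B| = 4·2 = 8;  |P| = 8
Check the pairing map k ↦ (π_A(k), π_B(k)):
  0 : (1,0)
  1 : (3,0)
  2 : (0,1)
  3 : (2,0)
  4 : (0,0)
  5 : (1,1)
  6 : (2,1)
  7 : (3,1)
distinct pairs in image: 8 / 8 needed
  → bijection onto A×B; projections well-typed.

Answer: VALID PRODUCT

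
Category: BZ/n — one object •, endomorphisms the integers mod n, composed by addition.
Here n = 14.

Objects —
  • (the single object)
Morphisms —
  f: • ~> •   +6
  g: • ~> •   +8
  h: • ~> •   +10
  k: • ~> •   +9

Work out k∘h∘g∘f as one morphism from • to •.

  0 +6≡6 +8≡0 +10≡10 +9≡5  (mod 14)
result: +5

Answer: +5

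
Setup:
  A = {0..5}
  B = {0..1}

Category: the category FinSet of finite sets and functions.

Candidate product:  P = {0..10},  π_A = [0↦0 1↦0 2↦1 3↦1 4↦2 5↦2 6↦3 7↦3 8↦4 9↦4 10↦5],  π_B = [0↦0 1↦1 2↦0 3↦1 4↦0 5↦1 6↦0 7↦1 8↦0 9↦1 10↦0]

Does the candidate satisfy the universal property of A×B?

Answer: NOT A VALID PRODUCT — |P|=11 ≠ |A|·|B|=12

Trace:
|A|·|B| = 6·2 = 12;  |P| = 11
  → cardinalities differ; no bijection possible.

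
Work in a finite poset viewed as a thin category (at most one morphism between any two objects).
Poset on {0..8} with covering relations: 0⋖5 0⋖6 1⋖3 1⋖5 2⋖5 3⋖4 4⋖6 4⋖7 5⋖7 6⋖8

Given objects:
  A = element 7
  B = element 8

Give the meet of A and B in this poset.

{x : x⊑A ∧ x⊑B} = {0,1,3,4}  (A=7, B=8)
  maximal lower bounds 0 and 4 are incomparable: neither 0⊑4 nor 4⊑0
→ no greatest lower bound exists

Answer: NO MEET EXISTS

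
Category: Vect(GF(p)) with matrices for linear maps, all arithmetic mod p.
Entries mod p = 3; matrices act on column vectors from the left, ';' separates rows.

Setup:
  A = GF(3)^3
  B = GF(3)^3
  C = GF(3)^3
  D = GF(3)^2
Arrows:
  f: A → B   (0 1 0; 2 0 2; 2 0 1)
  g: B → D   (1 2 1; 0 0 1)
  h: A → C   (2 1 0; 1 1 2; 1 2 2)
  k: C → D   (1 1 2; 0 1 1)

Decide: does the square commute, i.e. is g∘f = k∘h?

Answer: DOES NOT COMMUTE

Work:
Path 1 = f;g:
  e0=(1,0,0) f→(0,2,2) g→(0,2)
  e1=(0,1,0) f→(1,0,0) g→(1,0)
  e2=(0,0,1) f→(0,2,1) g→(2,1)
  ⟦path⟧₁ = (0 1 2; 2 0 1)
Path 2 = h;k:
  e0=(1,0,0) h→(2,1,1) k→(2,2)
  e1=(0,1,0) h→(1,1,2) k→(0,0)
  e2=(0,0,1) h→(0,2,2) k→(0,1)
  ⟦path⟧₂ = (2 0 0; 2 0 1)
Equal? differ; not commutative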